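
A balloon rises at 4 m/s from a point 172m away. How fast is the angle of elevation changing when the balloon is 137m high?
0.014229 rad/s

tan(θ) = y/172
sec²(θ) · dθ/dt = (1/172) · dy/dt
dθ/dt = cos²(θ)/172 · 4 = 172/(172² + 137²) · 4
dθ/dt = 0.014229 rad/s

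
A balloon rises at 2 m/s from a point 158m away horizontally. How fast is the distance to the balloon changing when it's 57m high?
114√28213/28213 ≈ 0.6787 m/s

z² = 158² + y²
z = √(158² + 57²) = √28213
dz/dt = y/z · dy/dt = 57/√28213 · 2 = 114√28213/28213 ≈ 0.6787 m/s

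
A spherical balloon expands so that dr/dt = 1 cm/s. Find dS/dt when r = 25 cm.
200π cm²/s

S = 4πr²
dS/dt = dS/dr · dr/dt = 8πr · 1
At r = 25: dS/dt = 200π cm²/s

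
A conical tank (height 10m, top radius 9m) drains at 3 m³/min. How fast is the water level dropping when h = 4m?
25/(108π) ≈ 0.07368 m/min

r/h = 9/10, so r = (9/10)h
V = (1/3)πr²h = (1/3)π((9/10)h)²h = (27/100)πh³
dV/dh = (81/100)πh²
dh/dt = (dV/dt)/(dV/dh) = -3/((81/100)π·4²) = -25/(108π) m/min
The level is dropping at 25/(108π) ≈ 0.07368 m/min.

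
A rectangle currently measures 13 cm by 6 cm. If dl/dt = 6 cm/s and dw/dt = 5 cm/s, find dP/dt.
22 cm/s

P = 2(l + w)
dP/dt = 2(dl/dt + dw/dt) = 2(6 + 5) = 22 cm/s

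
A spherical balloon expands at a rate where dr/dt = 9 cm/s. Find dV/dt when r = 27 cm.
26244π cm³/s

V = (4/3)πr³
dV/dt = dV/dr · dr/dt = 4πr² · 9
At r = 27: dV/dt = 26244π cm³/s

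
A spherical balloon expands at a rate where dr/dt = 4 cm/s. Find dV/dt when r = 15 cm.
3600π cm³/s

V = (4/3)πr³
dV/dt = dV/dr · dr/dt = 4πr² · 4
At r = 15: dV/dt = 3600π cm³/s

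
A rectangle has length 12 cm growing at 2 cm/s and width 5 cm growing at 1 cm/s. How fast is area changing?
22 cm²/s

A = lw
dA/dt = w·dl/dt + l·dw/dt = 5·2 + 12·1 = 22 cm²/s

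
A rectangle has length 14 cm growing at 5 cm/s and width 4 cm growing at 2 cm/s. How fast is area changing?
48 cm²/s

A = lw
dA/dt = w·dl/dt + l·dw/dt = 4·5 + 14·2 = 48 cm²/s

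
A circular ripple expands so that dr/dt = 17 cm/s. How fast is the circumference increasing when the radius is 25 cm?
34π cm/s

C = 2πr
dC/dt = 2π · dr/dt = 2π · 17 = 34π cm/s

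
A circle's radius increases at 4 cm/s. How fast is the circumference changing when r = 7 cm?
8π cm/s

C = 2πr
dC/dt = 2π · dr/dt = 2π · 4 = 8π cm/s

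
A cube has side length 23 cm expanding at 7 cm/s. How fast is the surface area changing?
1932 cm²/s

A = 6s²
dA/dt = 12s · ds/dt = 12·23·7 = 1932 cm²/s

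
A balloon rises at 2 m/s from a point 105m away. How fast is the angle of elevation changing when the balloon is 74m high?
0.012727 rad/s

tan(θ) = y/105
sec²(θ) · dθ/dt = (1/105) · dy/dt
dθ/dt = cos²(θ)/105 · 2 = 105/(105² + 74²) · 2
dθ/dt = 0.012727 rad/s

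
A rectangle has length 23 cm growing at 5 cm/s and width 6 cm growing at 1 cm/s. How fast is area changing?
53 cm²/s

A = lw
dA/dt = w·dl/dt + l·dw/dt = 6·5 + 23·1 = 53 cm²/s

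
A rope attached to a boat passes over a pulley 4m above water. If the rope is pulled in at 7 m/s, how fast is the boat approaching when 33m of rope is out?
231√1073/1073 ≈ 7.052 m/s

rope² = x² + 4²
x = √(33² - 4²) = √1073
dx/dt = (rope/x) · d(rope)/dt = (33/√1073) · (-7) = -231√1073/1073 m/s
The boat approaches at 231√1073/1073 ≈ 7.052 m/s.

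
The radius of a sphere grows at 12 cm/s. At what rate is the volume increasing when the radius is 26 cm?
32448π cm³/s

V = (4/3)πr³
dV/dt = dV/dr · dr/dt = 4πr² · 12
At r = 26: dV/dt = 32448π cm³/s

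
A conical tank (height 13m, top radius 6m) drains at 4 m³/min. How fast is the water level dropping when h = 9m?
169/(729π) ≈ 0.07379 m/min

r/h = 6/13, so r = (6/13)h
V = (1/3)πr²h = (1/3)π((6/13)h)²h = (12/169)πh³
dV/dh = (36/169)πh²
dh/dt = (dV/dt)/(dV/dh) = -4/((36/169)π·9²) = -169/(729π) m/min
The level is dropping at 169/(729π) ≈ 0.07379 m/min.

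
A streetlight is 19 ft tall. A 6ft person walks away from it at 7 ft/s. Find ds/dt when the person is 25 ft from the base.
42/13 ft/s

By similar triangles: 19/(x+s) = 6/s
Solving: s = 6x/13
ds/dt = 6/13 · dx/dt = 6/13 · 7 = 42/13 ft/s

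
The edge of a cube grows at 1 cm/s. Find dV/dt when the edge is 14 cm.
588 cm³/s

V = s³
dV/dt = 3s² · ds/dt = 3·14²·1 = 588 cm³/s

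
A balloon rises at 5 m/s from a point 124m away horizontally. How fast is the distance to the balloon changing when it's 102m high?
51√6445/1289 ≈ 3.176 m/s

z² = 124² + y²
z = √(124² + 102²) = 2√6445
dz/dt = y/z · dy/dt = 102/(2√6445) · 5 = 51√6445/1289 ≈ 3.176 m/s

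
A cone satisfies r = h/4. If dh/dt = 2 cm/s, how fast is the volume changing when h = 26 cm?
169π/2 cm³/s

V = (1/3)π(h/4)²h = πh³/48
dV/dt = πh²/16 · 2
At h = 26: dV/dt = 169π/2 cm³/s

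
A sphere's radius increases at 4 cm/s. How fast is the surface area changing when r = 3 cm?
96π cm²/s

S = 4πr²
dS/dt = dS/dr · dr/dt = 8πr · 4
At r = 3: dS/dt = 96π cm²/s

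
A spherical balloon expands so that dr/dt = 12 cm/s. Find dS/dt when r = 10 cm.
960π cm²/s

S = 4πr²
dS/dt = dS/dr · dr/dt = 8πr · 12
At r = 10: dS/dt = 960π cm²/s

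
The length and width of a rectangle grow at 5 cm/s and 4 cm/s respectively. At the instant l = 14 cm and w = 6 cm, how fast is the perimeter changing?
18 cm/s

P = 2(l + w)
dP/dt = 2(dl/dt + dw/dt) = 2(5 + 4) = 18 cm/s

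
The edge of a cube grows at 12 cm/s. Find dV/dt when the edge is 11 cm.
4356 cm³/s

V = s³
dV/dt = 3s² · ds/dt = 3·11²·12 = 4356 cm³/s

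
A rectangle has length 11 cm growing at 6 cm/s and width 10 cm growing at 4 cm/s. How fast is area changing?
104 cm²/s

A = lw
dA/dt = w·dl/dt + l·dw/dt = 10·6 + 11·4 = 104 cm²/s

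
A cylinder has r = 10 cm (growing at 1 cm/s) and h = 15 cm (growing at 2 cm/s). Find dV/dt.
500π cm³/s

V = πr²h
dV/dt = 2πrh·dr/dt + πr²·dh/dt
= 2π(10)(15)(1) + π(10)²(2)
= 500π cm³/s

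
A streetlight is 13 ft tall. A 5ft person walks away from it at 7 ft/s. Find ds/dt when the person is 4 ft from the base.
35/8 ft/s

By similar triangles: 13/(x+s) = 5/s
Solving: s = 5x/8
ds/dt = 5/8 · dx/dt = 5/8 · 7 = 35/8 ft/s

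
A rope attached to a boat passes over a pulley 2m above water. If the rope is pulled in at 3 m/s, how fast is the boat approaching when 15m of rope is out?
45√221/221 ≈ 3.027 m/s

rope² = x² + 2²
x = √(15² - 2²) = √221
dx/dt = (rope/x) · d(rope)/dt = (15/√221) · (-3) = -45√221/221 m/s
The boat approaches at 45√221/221 ≈ 3.027 m/s.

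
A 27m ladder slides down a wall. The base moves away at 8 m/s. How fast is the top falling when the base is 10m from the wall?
80√629/629 ≈ 3.19 m/s

x² + y² = 27²
2x·dx/dt + 2y·dy/dt = 0
dy/dt = -x/y · dx/dt = -10/√629 · 8 = -80√629/629 m/s
The top is descending at 80√629/629 ≈ 3.19 m/s.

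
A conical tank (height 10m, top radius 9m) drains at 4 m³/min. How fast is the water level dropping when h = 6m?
100/(729π) ≈ 0.04366 m/min

r/h = 9/10, so r = (9/10)h
V = (1/3)πr²h = (1/3)π((9/10)h)²h = (27/100)πh³
dV/dh = (81/100)πh²
dh/dt = (dV/dt)/(dV/dh) = -4/((81/100)π·6²) = -100/(729π) m/min
The level is dropping at 100/(729π) ≈ 0.04366 m/min.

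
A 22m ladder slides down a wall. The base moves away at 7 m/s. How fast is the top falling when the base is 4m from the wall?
14√13/39 ≈ 1.294 m/s

x² + y² = 22²
2x·dx/dt + 2y·dy/dt = 0
dy/dt = -x/y · dx/dt = -4/(6√13) · 7 = -14√13/39 m/s
The top is descending at 14√13/39 ≈ 1.294 m/s.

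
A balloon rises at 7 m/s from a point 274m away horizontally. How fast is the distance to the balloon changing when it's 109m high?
763√86957/86957 ≈ 2.587 m/s

z² = 274² + y²
z = √(274² + 109²) = √86957
dz/dt = y/z · dy/dt = 109/√86957 · 7 = 763√86957/86957 ≈ 2.587 m/s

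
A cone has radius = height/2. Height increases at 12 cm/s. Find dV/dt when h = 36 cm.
3888π cm³/s

V = (1/3)π(h/2)²h = πh³/12
dV/dt = πh²/4 · 12
At h = 36: dV/dt = 3888π cm³/s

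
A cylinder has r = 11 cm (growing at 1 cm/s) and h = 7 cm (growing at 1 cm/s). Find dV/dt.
275π cm³/s

V = πr²h
dV/dt = 2πrh·dr/dt + πr²·dh/dt
= 2π(11)(7)(1) + π(11)²(1)
= 275π cm³/s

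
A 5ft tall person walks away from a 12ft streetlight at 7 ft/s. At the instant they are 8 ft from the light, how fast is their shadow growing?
5 ft/s

By similar triangles: 12/(x+s) = 5/s
Solving: s = 5x/7
ds/dt = 5/7 · dx/dt = 5/7 · 7 = 5 ft/s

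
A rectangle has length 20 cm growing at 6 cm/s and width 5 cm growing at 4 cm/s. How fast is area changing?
110 cm²/s

A = lw
dA/dt = w·dl/dt + l·dw/dt = 5·6 + 20·4 = 110 cm²/s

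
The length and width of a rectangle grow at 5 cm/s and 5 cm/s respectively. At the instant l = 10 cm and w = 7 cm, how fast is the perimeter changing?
20 cm/s

P = 2(l + w)
dP/dt = 2(dl/dt + dw/dt) = 2(5 + 5) = 20 cm/s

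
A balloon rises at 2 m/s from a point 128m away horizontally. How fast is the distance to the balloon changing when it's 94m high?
94√6305/6305 ≈ 1.184 m/s

z² = 128² + y²
z = √(128² + 94²) = 2√6305
dz/dt = y/z · dy/dt = 94/(2√6305) · 2 = 94√6305/6305 ≈ 1.184 m/s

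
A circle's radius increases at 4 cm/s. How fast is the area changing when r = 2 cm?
16π cm²/s

A = πr²
dA/dt = 2πr · dr/dt = 2π(2)(4) = 16π cm²/s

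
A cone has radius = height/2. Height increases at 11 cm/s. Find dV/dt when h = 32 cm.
2816π cm³/s

V = (1/3)π(h/2)²h = πh³/12
dV/dt = πh²/4 · 11
At h = 32: dV/dt = 2816π cm³/s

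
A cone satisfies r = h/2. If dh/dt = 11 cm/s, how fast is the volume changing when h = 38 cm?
3971π cm³/s

V = (1/3)π(h/2)²h = πh³/12
dV/dt = πh²/4 · 11
At h = 38: dV/dt = 3971π cm³/s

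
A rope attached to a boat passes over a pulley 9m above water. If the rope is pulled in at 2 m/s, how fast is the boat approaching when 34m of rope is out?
68√43/215 ≈ 2.074 m/s

rope² = x² + 9²
x = √(34² - 9²) = 5√43
dx/dt = (rope/x) · d(rope)/dt = (34/(5√43)) · (-2) = -68√43/215 m/s
The boat approaches at 68√43/215 ≈ 2.074 m/s.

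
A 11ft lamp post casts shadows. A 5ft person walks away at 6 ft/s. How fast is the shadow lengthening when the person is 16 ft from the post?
5 ft/s

By similar triangles: 11/(x+s) = 5/s
Solving: s = 5x/6
ds/dt = 5/6 · dx/dt = 5/6 · 6 = 5 ft/s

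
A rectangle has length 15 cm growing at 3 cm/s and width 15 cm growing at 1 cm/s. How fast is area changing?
60 cm²/s

A = lw
dA/dt = w·dl/dt + l·dw/dt = 15·3 + 15·1 = 60 cm²/s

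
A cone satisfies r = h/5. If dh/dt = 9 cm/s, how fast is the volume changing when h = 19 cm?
3249π/25 cm³/s

V = (1/3)π(h/5)²h = πh³/75
dV/dt = πh²/25 · 9
At h = 19: dV/dt = 3249π/25 cm³/s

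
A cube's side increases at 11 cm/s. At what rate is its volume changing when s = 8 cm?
2112 cm³/s

V = s³
dV/dt = 3s² · ds/dt = 3·8²·11 = 2112 cm³/s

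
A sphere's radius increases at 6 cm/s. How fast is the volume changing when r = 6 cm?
864π cm³/s

V = (4/3)πr³
dV/dt = dV/dr · dr/dt = 4πr² · 6
At r = 6: dV/dt = 864π cm³/s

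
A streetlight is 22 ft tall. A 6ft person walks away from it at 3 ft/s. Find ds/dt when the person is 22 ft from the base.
9/8 ft/s

By similar triangles: 22/(x+s) = 6/s
Solving: s = 6x/16
ds/dt = 6/16 · dx/dt = 3/8 · 3 = 9/8 ft/s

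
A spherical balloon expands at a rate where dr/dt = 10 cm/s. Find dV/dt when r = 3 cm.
360π cm³/s

V = (4/3)πr³
dV/dt = dV/dr · dr/dt = 4πr² · 10
At r = 3: dV/dt = 360π cm³/s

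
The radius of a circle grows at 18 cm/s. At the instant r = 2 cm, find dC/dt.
36π cm/s

C = 2πr
dC/dt = 2π · dr/dt = 2π · 18 = 36π cm/s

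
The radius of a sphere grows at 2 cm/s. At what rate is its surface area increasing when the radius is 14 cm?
224π cm²/s

S = 4πr²
dS/dt = dS/dr · dr/dt = 8πr · 2
At r = 14: dS/dt = 224π cm²/s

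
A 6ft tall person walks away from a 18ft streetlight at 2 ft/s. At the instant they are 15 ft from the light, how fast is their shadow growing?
1 ft/s

By similar triangles: 18/(x+s) = 6/s
Solving: s = 6x/12
ds/dt = 6/12 · dx/dt = 1/2 · 2 = 1 ft/s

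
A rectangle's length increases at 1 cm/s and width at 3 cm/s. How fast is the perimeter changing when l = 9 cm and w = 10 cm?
8 cm/s

P = 2(l + w)
dP/dt = 2(dl/dt + dw/dt) = 2(1 + 3) = 8 cm/s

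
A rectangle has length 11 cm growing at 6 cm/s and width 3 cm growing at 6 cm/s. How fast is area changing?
84 cm²/s

A = lw
dA/dt = w·dl/dt + l·dw/dt = 3·6 + 11·6 = 84 cm²/s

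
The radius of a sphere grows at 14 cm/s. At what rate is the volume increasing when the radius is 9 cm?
4536π cm³/s

V = (4/3)πr³
dV/dt = dV/dr · dr/dt = 4πr² · 14
At r = 9: dV/dt = 4536π cm³/s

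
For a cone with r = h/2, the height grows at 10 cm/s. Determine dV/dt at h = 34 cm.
2890π cm³/s

V = (1/3)π(h/2)²h = πh³/12
dV/dt = πh²/4 · 10
At h = 34: dV/dt = 2890π cm³/s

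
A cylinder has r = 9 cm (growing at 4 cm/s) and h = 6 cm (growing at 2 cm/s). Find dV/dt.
594π cm³/s

V = πr²h
dV/dt = 2πrh·dr/dt + πr²·dh/dt
= 2π(9)(6)(4) + π(9)²(2)
= 594π cm³/s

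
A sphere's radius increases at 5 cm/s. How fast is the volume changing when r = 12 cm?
2880π cm³/s

V = (4/3)πr³
dV/dt = dV/dr · dr/dt = 4πr² · 5
At r = 12: dV/dt = 2880π cm³/s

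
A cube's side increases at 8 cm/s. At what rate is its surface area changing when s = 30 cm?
2880 cm²/s

A = 6s²
dA/dt = 12s · ds/dt = 12·30·8 = 2880 cm²/s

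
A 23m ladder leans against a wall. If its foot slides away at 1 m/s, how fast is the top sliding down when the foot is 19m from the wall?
19√42/84 ≈ 1.466 m/s

x² + y² = 23²
2x·dx/dt + 2y·dy/dt = 0
dy/dt = -x/y · dx/dt = -19/(2√42) · 1 = -19√42/84 m/s
The top is descending at 19√42/84 ≈ 1.466 m/s.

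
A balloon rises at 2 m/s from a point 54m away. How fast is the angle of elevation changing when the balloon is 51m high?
0.019576 rad/s

tan(θ) = y/54
sec²(θ) · dθ/dt = (1/54) · dy/dt
dθ/dt = cos²(θ)/54 · 2 = 54/(54² + 51²) · 2
dθ/dt = 0.019576 rad/s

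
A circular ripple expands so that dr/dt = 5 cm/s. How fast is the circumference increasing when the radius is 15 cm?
10π cm/s

C = 2πr
dC/dt = 2π · dr/dt = 2π · 5 = 10π cm/s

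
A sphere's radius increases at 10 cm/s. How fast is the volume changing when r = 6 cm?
1440π cm³/s

V = (4/3)πr³
dV/dt = dV/dr · dr/dt = 4πr² · 10
At r = 6: dV/dt = 1440π cm³/s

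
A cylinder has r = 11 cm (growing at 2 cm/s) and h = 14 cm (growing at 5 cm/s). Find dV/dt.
1221π cm³/s

V = πr²h
dV/dt = 2πrh·dr/dt + πr²·dh/dt
= 2π(11)(14)(2) + π(11)²(5)
= 1221π cm³/s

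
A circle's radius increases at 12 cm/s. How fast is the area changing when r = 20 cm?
480π cm²/s

A = πr²
dA/dt = 2πr · dr/dt = 2π(20)(12) = 480π cm²/s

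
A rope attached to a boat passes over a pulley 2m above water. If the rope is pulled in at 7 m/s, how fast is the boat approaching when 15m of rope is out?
105√221/221 ≈ 7.063 m/s

rope² = x² + 2²
x = √(15² - 2²) = √221
dx/dt = (rope/x) · d(rope)/dt = (15/√221) · (-7) = -105√221/221 m/s
The boat approaches at 105√221/221 ≈ 7.063 m/s.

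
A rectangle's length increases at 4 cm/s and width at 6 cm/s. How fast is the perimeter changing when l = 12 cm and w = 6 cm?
20 cm/s

P = 2(l + w)
dP/dt = 2(dl/dt + dw/dt) = 2(4 + 6) = 20 cm/s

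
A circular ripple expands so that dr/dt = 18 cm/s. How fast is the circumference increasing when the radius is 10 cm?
36π cm/s

C = 2πr
dC/dt = 2π · dr/dt = 2π · 18 = 36π cm/s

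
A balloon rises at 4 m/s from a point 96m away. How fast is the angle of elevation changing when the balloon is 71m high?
0.026934 rad/s

tan(θ) = y/96
sec²(θ) · dθ/dt = (1/96) · dy/dt
dθ/dt = cos²(θ)/96 · 4 = 96/(96² + 71²) · 4
dθ/dt = 0.026934 rad/s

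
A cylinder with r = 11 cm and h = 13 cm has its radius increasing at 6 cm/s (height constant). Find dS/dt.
420π cm²/s

S = 2πrh + 2πr² (lateral + bases)
dS/dt = (2πh + 4πr)·dr/dt = (2π·13 + 4π·11)·6
= 420π cm²/s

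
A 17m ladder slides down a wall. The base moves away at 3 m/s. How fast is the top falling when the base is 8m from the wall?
8/5 = 1.6 m/s

x² + y² = 17²
2x·dx/dt + 2y·dy/dt = 0
dy/dt = -x/y · dx/dt = -8/15 · 3 = -8/5 m/s
The top is descending at 8/5 = 1.6 m/s.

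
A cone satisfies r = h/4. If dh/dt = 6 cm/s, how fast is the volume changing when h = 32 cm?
384π cm³/s

V = (1/3)π(h/4)²h = πh³/48
dV/dt = πh²/16 · 6
At h = 32: dV/dt = 384π cm³/s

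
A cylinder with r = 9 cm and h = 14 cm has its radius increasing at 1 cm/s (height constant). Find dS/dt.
64π cm²/s

S = 2πrh + 2πr² (lateral + bases)
dS/dt = (2πh + 4πr)·dr/dt = (2π·14 + 4π·9)·1
= 64π cm²/s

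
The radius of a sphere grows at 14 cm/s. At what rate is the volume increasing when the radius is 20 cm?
22400π cm³/s

V = (4/3)πr³
dV/dt = dV/dr · dr/dt = 4πr² · 14
At r = 20: dV/dt = 22400π cm³/s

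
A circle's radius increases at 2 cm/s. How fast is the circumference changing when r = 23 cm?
4π cm/s

C = 2πr
dC/dt = 2π · dr/dt = 2π · 2 = 4π cm/s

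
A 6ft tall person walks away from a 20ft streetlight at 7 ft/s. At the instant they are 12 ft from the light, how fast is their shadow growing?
3 ft/s

By similar triangles: 20/(x+s) = 6/s
Solving: s = 6x/14
ds/dt = 6/14 · dx/dt = 3/7 · 7 = 3 ft/s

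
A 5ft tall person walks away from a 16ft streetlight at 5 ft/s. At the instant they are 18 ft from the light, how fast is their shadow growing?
25/11 ft/s

By similar triangles: 16/(x+s) = 5/s
Solving: s = 5x/11
ds/dt = 5/11 · dx/dt = 5/11 · 5 = 25/11 ft/s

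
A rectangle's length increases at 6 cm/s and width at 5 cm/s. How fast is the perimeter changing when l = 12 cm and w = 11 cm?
22 cm/s

P = 2(l + w)
dP/dt = 2(dl/dt + dw/dt) = 2(6 + 5) = 22 cm/s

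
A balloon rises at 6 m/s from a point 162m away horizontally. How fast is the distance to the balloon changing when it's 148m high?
444√12037/12037 ≈ 4.047 m/s

z² = 162² + y²
z = √(162² + 148²) = 2√12037
dz/dt = y/z · dy/dt = 148/(2√12037) · 6 = 444√12037/12037 ≈ 4.047 m/s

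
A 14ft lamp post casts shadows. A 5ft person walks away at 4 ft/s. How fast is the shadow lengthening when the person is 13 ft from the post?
20/9 ft/s

By similar triangles: 14/(x+s) = 5/s
Solving: s = 5x/9
ds/dt = 5/9 · dx/dt = 5/9 · 4 = 20/9 ft/s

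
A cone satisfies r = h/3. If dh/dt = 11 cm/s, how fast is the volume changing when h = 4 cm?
176π/9 cm³/s

V = (1/3)π(h/3)²h = πh³/27
dV/dt = πh²/9 · 11
At h = 4: dV/dt = 176π/9 cm³/s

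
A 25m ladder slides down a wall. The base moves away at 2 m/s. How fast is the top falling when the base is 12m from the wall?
24√481/481 ≈ 1.094 m/s

x² + y² = 25²
2x·dx/dt + 2y·dy/dt = 0
dy/dt = -x/y · dx/dt = -12/√481 · 2 = -24√481/481 m/s
The top is descending at 24√481/481 ≈ 1.094 m/s.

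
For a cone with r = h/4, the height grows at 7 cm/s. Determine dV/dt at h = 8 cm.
28π cm³/s

V = (1/3)π(h/4)²h = πh³/48
dV/dt = πh²/16 · 7
At h = 8: dV/dt = 28π cm³/s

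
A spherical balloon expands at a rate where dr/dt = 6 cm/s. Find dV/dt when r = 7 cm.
1176π cm³/s

V = (4/3)πr³
dV/dt = dV/dr · dr/dt = 4πr² · 6
At r = 7: dV/dt = 1176π cm³/s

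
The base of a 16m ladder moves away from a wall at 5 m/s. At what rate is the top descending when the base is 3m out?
15√247/247 ≈ 0.9544 m/s

x² + y² = 16²
2x·dx/dt + 2y·dy/dt = 0
dy/dt = -x/y · dx/dt = -3/√247 · 5 = -15√247/247 m/s
The top is descending at 15√247/247 ≈ 0.9544 m/s.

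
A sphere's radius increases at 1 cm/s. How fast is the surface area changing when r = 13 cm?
104π cm²/s

S = 4πr²
dS/dt = dS/dr · dr/dt = 8πr · 1
At r = 13: dS/dt = 104π cm²/s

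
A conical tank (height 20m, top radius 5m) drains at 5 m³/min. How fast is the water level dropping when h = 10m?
4/(5π) ≈ 0.2546 m/min

r/h = 5/20, so r = (1/4)h
V = (1/3)πr²h = (1/3)π((1/4)h)²h = (1/48)πh³
dV/dh = (1/16)πh²
dh/dt = (dV/dt)/(dV/dh) = -5/((1/16)π·10²) = -4/(5π) m/min
The level is dropping at 4/(5π) ≈ 0.2546 m/min.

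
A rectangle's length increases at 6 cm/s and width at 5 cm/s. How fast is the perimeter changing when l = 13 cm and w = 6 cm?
22 cm/s

P = 2(l + w)
dP/dt = 2(dl/dt + dw/dt) = 2(6 + 5) = 22 cm/s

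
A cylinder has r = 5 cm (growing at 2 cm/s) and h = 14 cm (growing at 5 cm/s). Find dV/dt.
405π cm³/s

V = πr²h
dV/dt = 2πrh·dr/dt + πr²·dh/dt
= 2π(5)(14)(2) + π(5)²(5)
= 405π cm³/s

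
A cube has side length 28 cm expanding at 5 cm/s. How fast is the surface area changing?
1680 cm²/s

A = 6s²
dA/dt = 12s · ds/dt = 12·28·5 = 1680 cm²/s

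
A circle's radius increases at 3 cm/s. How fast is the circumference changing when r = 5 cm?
6π cm/s

C = 2πr
dC/dt = 2π · dr/dt = 2π · 3 = 6π cm/s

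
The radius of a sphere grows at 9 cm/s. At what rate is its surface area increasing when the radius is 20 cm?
1440π cm²/s

S = 4πr²
dS/dt = dS/dr · dr/dt = 8πr · 9
At r = 20: dS/dt = 1440π cm²/s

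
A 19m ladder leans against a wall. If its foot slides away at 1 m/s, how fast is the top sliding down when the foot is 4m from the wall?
4√345/345 ≈ 0.2154 m/s

x² + y² = 19²
2x·dx/dt + 2y·dy/dt = 0
dy/dt = -x/y · dx/dt = -4/√345 · 1 = -4√345/345 m/s
The top is descending at 4√345/345 ≈ 0.2154 m/s.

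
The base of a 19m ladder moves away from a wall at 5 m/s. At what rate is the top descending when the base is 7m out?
35√78/156 ≈ 1.981 m/s

x² + y² = 19²
2x·dx/dt + 2y·dy/dt = 0
dy/dt = -x/y · dx/dt = -7/(2√78) · 5 = -35√78/156 m/s
The top is descending at 35√78/156 ≈ 1.981 m/s.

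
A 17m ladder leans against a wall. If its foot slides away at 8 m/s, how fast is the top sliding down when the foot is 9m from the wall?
18√13/13 ≈ 4.992 m/s

x² + y² = 17²
2x·dx/dt + 2y·dy/dt = 0
dy/dt = -x/y · dx/dt = -9/(4√13) · 8 = -18√13/13 m/s
The top is descending at 18√13/13 ≈ 4.992 m/s.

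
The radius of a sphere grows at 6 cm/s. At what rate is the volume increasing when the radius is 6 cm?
864π cm³/s

V = (4/3)πr³
dV/dt = dV/dr · dr/dt = 4πr² · 6
At r = 6: dV/dt = 864π cm³/s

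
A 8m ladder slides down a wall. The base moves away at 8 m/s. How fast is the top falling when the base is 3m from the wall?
24√55/55 ≈ 3.236 m/s

x² + y² = 8²
2x·dx/dt + 2y·dy/dt = 0
dy/dt = -x/y · dx/dt = -3/√55 · 8 = -24√55/55 m/s
The top is descending at 24√55/55 ≈ 3.236 m/s.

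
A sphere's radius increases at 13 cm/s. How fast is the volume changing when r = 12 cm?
7488π cm³/s

V = (4/3)πr³
dV/dt = dV/dr · dr/dt = 4πr² · 13
At r = 12: dV/dt = 7488π cm³/s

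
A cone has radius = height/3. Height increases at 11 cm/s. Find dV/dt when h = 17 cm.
3179π/9 cm³/s

V = (1/3)π(h/3)²h = πh³/27
dV/dt = πh²/9 · 11
At h = 17: dV/dt = 3179π/9 cm³/s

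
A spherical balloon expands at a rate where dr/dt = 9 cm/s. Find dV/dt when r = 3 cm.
324π cm³/s

V = (4/3)πr³
dV/dt = dV/dr · dr/dt = 4πr² · 9
At r = 3: dV/dt = 324π cm³/s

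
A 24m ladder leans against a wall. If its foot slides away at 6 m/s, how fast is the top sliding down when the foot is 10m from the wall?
30√119/119 ≈ 2.75 m/s

x² + y² = 24²
2x·dx/dt + 2y·dy/dt = 0
dy/dt = -x/y · dx/dt = -10/(2√119) · 6 = -30√119/119 m/s
The top is descending at 30√119/119 ≈ 2.75 m/s.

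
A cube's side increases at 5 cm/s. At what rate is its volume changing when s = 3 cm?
135 cm³/s

V = s³
dV/dt = 3s² · ds/dt = 3·3²·5 = 135 cm³/s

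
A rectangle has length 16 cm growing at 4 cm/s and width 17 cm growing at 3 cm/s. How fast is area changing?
116 cm²/s

A = lw
dA/dt = w·dl/dt + l·dw/dt = 17·4 + 16·3 = 116 cm²/s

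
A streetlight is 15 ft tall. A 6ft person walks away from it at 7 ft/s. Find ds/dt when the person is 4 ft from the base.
14/3 ft/s

By similar triangles: 15/(x+s) = 6/s
Solving: s = 6x/9
ds/dt = 6/9 · dx/dt = 2/3 · 7 = 14/3 ft/s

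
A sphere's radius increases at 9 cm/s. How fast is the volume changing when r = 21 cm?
15876π cm³/s

V = (4/3)πr³
dV/dt = dV/dr · dr/dt = 4πr² · 9
At r = 21: dV/dt = 15876π cm³/s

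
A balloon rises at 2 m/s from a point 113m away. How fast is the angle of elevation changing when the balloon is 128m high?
0.007752 rad/s

tan(θ) = y/113
sec²(θ) · dθ/dt = (1/113) · dy/dt
dθ/dt = cos²(θ)/113 · 2 = 113/(113² + 128²) · 2
dθ/dt = 0.007752 rad/s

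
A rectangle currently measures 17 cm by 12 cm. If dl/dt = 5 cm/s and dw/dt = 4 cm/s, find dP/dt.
18 cm/s

P = 2(l + w)
dP/dt = 2(dl/dt + dw/dt) = 2(5 + 4) = 18 cm/s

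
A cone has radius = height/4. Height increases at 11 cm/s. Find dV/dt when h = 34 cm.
3179π/4 cm³/s

V = (1/3)π(h/4)²h = πh³/48
dV/dt = πh²/16 · 11
At h = 34: dV/dt = 3179π/4 cm³/s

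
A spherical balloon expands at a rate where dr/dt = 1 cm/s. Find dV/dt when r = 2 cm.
16π cm³/s

V = (4/3)πr³
dV/dt = dV/dr · dr/dt = 4πr² · 1
At r = 2: dV/dt = 16π cm³/s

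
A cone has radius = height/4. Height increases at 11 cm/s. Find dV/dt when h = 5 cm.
275π/16 cm³/s

V = (1/3)π(h/4)²h = πh³/48
dV/dt = πh²/16 · 11
At h = 5: dV/dt = 275π/16 cm³/s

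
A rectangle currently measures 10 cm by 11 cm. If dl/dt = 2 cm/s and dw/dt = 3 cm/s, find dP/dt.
10 cm/s

P = 2(l + w)
dP/dt = 2(dl/dt + dw/dt) = 2(2 + 3) = 10 cm/s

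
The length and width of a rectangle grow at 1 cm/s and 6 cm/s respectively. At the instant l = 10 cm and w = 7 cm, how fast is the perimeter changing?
14 cm/s

P = 2(l + w)
dP/dt = 2(dl/dt + dw/dt) = 2(1 + 6) = 14 cm/s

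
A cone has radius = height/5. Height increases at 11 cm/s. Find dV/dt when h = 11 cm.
1331π/25 cm³/s

V = (1/3)π(h/5)²h = πh³/75
dV/dt = πh²/25 · 11
At h = 11: dV/dt = 1331π/25 cm³/s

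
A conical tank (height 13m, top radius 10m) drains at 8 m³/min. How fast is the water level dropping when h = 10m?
169/(1250π) ≈ 0.04304 m/min

r/h = 10/13, so r = (10/13)h
V = (1/3)πr²h = (1/3)π((10/13)h)²h = (100/507)πh³
dV/dh = (100/169)πh²
dh/dt = (dV/dt)/(dV/dh) = -8/((100/169)π·10²) = -169/(1250π) m/min
The level is dropping at 169/(1250π) ≈ 0.04304 m/min.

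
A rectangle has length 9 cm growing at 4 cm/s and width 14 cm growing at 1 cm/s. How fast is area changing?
65 cm²/s

A = lw
dA/dt = w·dl/dt + l·dw/dt = 14·4 + 9·1 = 65 cm²/s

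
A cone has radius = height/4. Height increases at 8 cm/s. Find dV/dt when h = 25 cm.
625π/2 cm³/s

V = (1/3)π(h/4)²h = πh³/48
dV/dt = πh²/16 · 8
At h = 25: dV/dt = 625π/2 cm³/s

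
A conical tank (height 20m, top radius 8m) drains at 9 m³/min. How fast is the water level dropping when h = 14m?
225/(784π) ≈ 0.09135 m/min

r/h = 8/20, so r = (2/5)h
V = (1/3)πr²h = (1/3)π((2/5)h)²h = (4/75)πh³
dV/dh = (4/25)πh²
dh/dt = (dV/dt)/(dV/dh) = -9/((4/25)π·14²) = -225/(784π) m/min
The level is dropping at 225/(784π) ≈ 0.09135 m/min.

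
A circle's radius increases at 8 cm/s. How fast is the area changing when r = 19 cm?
304π cm²/s

A = πr²
dA/dt = 2πr · dr/dt = 2π(19)(8) = 304π cm²/s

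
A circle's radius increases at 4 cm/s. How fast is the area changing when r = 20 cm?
160π cm²/s

A = πr²
dA/dt = 2πr · dr/dt = 2π(20)(4) = 160π cm²/s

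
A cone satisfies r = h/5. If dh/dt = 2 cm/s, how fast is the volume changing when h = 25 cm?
50π cm³/s

V = (1/3)π(h/5)²h = πh³/75
dV/dt = πh²/25 · 2
At h = 25: dV/dt = 50π cm³/s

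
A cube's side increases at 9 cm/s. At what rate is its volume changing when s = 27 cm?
19683 cm³/s

V = s³
dV/dt = 3s² · ds/dt = 3·27²·9 = 19683 cm³/s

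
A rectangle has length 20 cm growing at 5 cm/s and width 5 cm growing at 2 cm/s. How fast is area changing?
65 cm²/s

A = lw
dA/dt = w·dl/dt + l·dw/dt = 5·5 + 20·2 = 65 cm²/s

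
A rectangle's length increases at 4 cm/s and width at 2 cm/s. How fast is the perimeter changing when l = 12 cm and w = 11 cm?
12 cm/s

P = 2(l + w)
dP/dt = 2(dl/dt + dw/dt) = 2(4 + 2) = 12 cm/s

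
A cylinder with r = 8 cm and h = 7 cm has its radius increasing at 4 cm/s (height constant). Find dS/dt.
184π cm²/s

S = 2πrh + 2πr² (lateral + bases)
dS/dt = (2πh + 4πr)·dr/dt = (2π·7 + 4π·8)·4
= 184π cm²/s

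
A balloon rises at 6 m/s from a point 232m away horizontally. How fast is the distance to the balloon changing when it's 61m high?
366√57545/57545 ≈ 1.526 m/s

z² = 232² + y²
z = √(232² + 61²) = √57545
dz/dt = y/z · dy/dt = 61/√57545 · 6 = 366√57545/57545 ≈ 1.526 m/s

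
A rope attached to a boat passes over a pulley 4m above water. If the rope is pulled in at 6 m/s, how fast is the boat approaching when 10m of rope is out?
10√21/7 ≈ 6.547 m/s

rope² = x² + 4²
x = √(10² - 4²) = 2√21
dx/dt = (rope/x) · d(rope)/dt = (10/(2√21)) · (-6) = -10√21/7 m/s
The boat approaches at 10√21/7 ≈ 6.547 m/s.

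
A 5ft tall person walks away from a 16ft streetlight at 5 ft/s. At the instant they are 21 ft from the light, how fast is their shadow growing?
25/11 ft/s

By similar triangles: 16/(x+s) = 5/s
Solving: s = 5x/11
ds/dt = 5/11 · dx/dt = 5/11 · 5 = 25/11 ft/s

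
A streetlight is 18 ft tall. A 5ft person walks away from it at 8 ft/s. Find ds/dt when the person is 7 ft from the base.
40/13 ft/s

By similar triangles: 18/(x+s) = 5/s
Solving: s = 5x/13
ds/dt = 5/13 · dx/dt = 5/13 · 8 = 40/13 ft/s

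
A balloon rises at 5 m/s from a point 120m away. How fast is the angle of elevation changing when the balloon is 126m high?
0.019818 rad/s

tan(θ) = y/120
sec²(θ) · dθ/dt = (1/120) · dy/dt
dθ/dt = cos²(θ)/120 · 5 = 120/(120² + 126²) · 5
dθ/dt = 0.019818 rad/s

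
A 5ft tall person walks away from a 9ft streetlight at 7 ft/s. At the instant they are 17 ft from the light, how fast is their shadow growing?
35/4 ft/s

By similar triangles: 9/(x+s) = 5/s
Solving: s = 5x/4
ds/dt = 5/4 · dx/dt = 5/4 · 7 = 35/4 ft/s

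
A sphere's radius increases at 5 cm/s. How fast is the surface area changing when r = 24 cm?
960π cm²/s

S = 4πr²
dS/dt = dS/dr · dr/dt = 8πr · 5
At r = 24: dS/dt = 960π cm²/s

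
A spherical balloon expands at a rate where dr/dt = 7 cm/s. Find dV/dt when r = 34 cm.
32368π cm³/s

V = (4/3)πr³
dV/dt = dV/dr · dr/dt = 4πr² · 7
At r = 34: dV/dt = 32368π cm³/s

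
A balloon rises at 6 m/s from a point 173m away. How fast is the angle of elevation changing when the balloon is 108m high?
0.024956 rad/s

tan(θ) = y/173
sec²(θ) · dθ/dt = (1/173) · dy/dt
dθ/dt = cos²(θ)/173 · 6 = 173/(173² + 108²) · 6
dθ/dt = 0.024956 rad/s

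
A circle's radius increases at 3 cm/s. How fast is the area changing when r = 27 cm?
162π cm²/s

A = πr²
dA/dt = 2πr · dr/dt = 2π(27)(3) = 162π cm²/s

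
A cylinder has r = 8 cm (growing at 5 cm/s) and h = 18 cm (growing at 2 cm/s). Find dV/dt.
1568π cm³/s

V = πr²h
dV/dt = 2πrh·dr/dt + πr²·dh/dt
= 2π(8)(18)(5) + π(8)²(2)
= 1568π cm³/s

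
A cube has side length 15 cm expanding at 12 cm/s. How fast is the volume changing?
8100 cm³/s

V = s³
dV/dt = 3s² · ds/dt = 3·15²·12 = 8100 cm³/s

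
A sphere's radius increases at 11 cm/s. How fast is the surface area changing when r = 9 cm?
792π cm²/s

S = 4πr²
dS/dt = dS/dr · dr/dt = 8πr · 11
At r = 9: dS/dt = 792π cm²/s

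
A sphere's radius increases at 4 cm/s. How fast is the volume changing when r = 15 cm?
3600π cm³/s

V = (4/3)πr³
dV/dt = dV/dr · dr/dt = 4πr² · 4
At r = 15: dV/dt = 3600π cm³/s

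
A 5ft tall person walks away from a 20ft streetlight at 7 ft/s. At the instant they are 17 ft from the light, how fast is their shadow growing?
7/3 ft/s

By similar triangles: 20/(x+s) = 5/s
Solving: s = 5x/15
ds/dt = 5/15 · dx/dt = 1/3 · 7 = 7/3 ft/s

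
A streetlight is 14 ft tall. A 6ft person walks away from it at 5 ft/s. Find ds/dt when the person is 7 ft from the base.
15/4 ft/s

By similar triangles: 14/(x+s) = 6/s
Solving: s = 6x/8
ds/dt = 6/8 · dx/dt = 3/4 · 5 = 15/4 ft/s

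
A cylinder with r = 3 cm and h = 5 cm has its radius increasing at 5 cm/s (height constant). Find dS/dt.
110π cm²/s

S = 2πrh + 2πr² (lateral + bases)
dS/dt = (2πh + 4πr)·dr/dt = (2π·5 + 4π·3)·5
= 110π cm²/s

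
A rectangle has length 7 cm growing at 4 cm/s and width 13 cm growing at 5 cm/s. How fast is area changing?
87 cm²/s

A = lw
dA/dt = w·dl/dt + l·dw/dt = 13·4 + 7·5 = 87 cm²/s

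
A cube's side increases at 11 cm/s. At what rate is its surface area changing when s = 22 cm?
2904 cm²/s

A = 6s²
dA/dt = 12s · ds/dt = 12·22·11 = 2904 cm²/s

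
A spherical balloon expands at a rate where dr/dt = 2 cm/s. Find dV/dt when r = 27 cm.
5832π cm³/s

V = (4/3)πr³
dV/dt = dV/dr · dr/dt = 4πr² · 2
At r = 27: dV/dt = 5832π cm³/s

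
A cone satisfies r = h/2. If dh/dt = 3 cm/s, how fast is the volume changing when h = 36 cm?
972π cm³/s

V = (1/3)π(h/2)²h = πh³/12
dV/dt = πh²/4 · 3
At h = 36: dV/dt = 972π cm³/s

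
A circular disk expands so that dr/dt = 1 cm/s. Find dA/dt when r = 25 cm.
50π cm²/s

A = πr²
dA/dt = 2πr · dr/dt = 2π(25)(1) = 50π cm²/s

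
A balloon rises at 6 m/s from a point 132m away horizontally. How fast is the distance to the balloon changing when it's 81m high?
162√2665/2665 ≈ 3.138 m/s

z² = 132² + y²
z = √(132² + 81²) = 3√2665
dz/dt = y/z · dy/dt = 81/(3√2665) · 6 = 162√2665/2665 ≈ 3.138 m/s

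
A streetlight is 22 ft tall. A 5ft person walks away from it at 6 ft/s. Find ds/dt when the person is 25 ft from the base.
30/17 ft/s

By similar triangles: 22/(x+s) = 5/s
Solving: s = 5x/17
ds/dt = 5/17 · dx/dt = 5/17 · 6 = 30/17 ft/s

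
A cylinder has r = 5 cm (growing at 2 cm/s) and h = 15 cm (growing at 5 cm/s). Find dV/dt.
425π cm³/s

V = πr²h
dV/dt = 2πrh·dr/dt + πr²·dh/dt
= 2π(5)(15)(2) + π(5)²(5)
= 425π cm³/s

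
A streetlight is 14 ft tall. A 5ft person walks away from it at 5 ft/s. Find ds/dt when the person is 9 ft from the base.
25/9 ft/s

By similar triangles: 14/(x+s) = 5/s
Solving: s = 5x/9
ds/dt = 5/9 · dx/dt = 5/9 · 5 = 25/9 ft/s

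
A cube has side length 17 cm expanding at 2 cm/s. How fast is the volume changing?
1734 cm³/s

V = s³
dV/dt = 3s² · ds/dt = 3·17²·2 = 1734 cm³/s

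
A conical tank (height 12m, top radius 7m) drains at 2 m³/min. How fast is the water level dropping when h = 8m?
9/(98π) ≈ 0.02923 m/min

r/h = 7/12, so r = (7/12)h
V = (1/3)πr²h = (1/3)π((7/12)h)²h = (49/432)πh³
dV/dh = (49/144)πh²
dh/dt = (dV/dt)/(dV/dh) = -2/((49/144)π·8²) = -9/(98π) m/min
The level is dropping at 9/(98π) ≈ 0.02923 m/min.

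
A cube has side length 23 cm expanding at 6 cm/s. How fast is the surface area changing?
1656 cm²/s

A = 6s²
dA/dt = 12s · ds/dt = 12·23·6 = 1656 cm²/s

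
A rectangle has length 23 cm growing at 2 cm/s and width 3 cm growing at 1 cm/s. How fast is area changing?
29 cm²/s

A = lw
dA/dt = w·dl/dt + l·dw/dt = 3·2 + 23·1 = 29 cm²/s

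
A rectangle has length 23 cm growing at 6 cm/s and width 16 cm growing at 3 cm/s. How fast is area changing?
165 cm²/s

A = lw
dA/dt = w·dl/dt + l·dw/dt = 16·6 + 23·3 = 165 cm²/s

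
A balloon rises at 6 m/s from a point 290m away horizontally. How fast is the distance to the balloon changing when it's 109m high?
654√95981/95981 ≈ 2.111 m/s

z² = 290² + y²
z = √(290² + 109²) = √95981
dz/dt = y/z · dy/dt = 109/√95981 · 6 = 654√95981/95981 ≈ 2.111 m/s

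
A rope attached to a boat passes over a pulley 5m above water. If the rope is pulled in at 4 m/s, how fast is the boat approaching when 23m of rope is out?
23√14/21 ≈ 4.098 m/s

rope² = x² + 5²
x = √(23² - 5²) = 6√14
dx/dt = (rope/x) · d(rope)/dt = (23/(6√14)) · (-4) = -23√14/21 m/s
The boat approaches at 23√14/21 ≈ 4.098 m/s.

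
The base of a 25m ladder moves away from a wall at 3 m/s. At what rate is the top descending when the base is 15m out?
9/4 = 2.25 m/s

x² + y² = 25²
2x·dx/dt + 2y·dy/dt = 0
dy/dt = -x/y · dx/dt = -15/20 · 3 = -9/4 m/s
The top is descending at 9/4 = 2.25 m/s.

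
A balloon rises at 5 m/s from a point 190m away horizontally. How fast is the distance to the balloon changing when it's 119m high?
595√50261/50261 ≈ 2.654 m/s

z² = 190² + y²
z = √(190² + 119²) = √50261
dz/dt = y/z · dy/dt = 119/√50261 · 5 = 595√50261/50261 ≈ 2.654 m/s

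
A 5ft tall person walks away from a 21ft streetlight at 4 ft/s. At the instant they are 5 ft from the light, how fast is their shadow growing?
5/4 ft/s

By similar triangles: 21/(x+s) = 5/s
Solving: s = 5x/16
ds/dt = 5/16 · dx/dt = 5/16 · 4 = 5/4 ft/s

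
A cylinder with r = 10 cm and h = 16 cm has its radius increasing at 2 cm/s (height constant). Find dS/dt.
144π cm²/s

S = 2πrh + 2πr² (lateral + bases)
dS/dt = (2πh + 4πr)·dr/dt = (2π·16 + 4π·10)·2
= 144π cm²/s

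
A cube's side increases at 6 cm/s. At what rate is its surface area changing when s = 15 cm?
1080 cm²/s

A = 6s²
dA/dt = 12s · ds/dt = 12·15·6 = 1080 cm²/s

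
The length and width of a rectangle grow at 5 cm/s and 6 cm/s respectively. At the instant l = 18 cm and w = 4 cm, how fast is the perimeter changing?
22 cm/s

P = 2(l + w)
dP/dt = 2(dl/dt + dw/dt) = 2(5 + 6) = 22 cm/s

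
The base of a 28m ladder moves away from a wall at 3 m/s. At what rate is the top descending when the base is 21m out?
9√7/7 ≈ 3.402 m/s

x² + y² = 28²
2x·dx/dt + 2y·dy/dt = 0
dy/dt = -x/y · dx/dt = -21/(7√7) · 3 = -9√7/7 m/s
The top is descending at 9√7/7 ≈ 3.402 m/s.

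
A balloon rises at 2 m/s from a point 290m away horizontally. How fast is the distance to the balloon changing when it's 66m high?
33√22114/11057 ≈ 0.4438 m/s

z² = 290² + y²
z = √(290² + 66²) = 2√22114
dz/dt = y/z · dy/dt = 66/(2√22114) · 2 = 33√22114/11057 ≈ 0.4438 m/s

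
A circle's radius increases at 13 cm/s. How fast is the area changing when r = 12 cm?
312π cm²/s

A = πr²
dA/dt = 2πr · dr/dt = 2π(12)(13) = 312π cm²/s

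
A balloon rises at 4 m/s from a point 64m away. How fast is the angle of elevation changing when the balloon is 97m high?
0.018956 rad/s

tan(θ) = y/64
sec²(θ) · dθ/dt = (1/64) · dy/dt
dθ/dt = cos²(θ)/64 · 4 = 64/(64² + 97²) · 4
dθ/dt = 0.018956 rad/s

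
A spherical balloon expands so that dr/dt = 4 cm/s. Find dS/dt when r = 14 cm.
448π cm²/s

S = 4πr²
dS/dt = dS/dr · dr/dt = 8πr · 4
At r = 14: dS/dt = 448π cm²/s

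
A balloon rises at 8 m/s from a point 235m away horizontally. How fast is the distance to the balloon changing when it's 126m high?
1008√71101/71101 ≈ 3.78 m/s

z² = 235² + y²
z = √(235² + 126²) = √71101
dz/dt = y/z · dy/dt = 126/√71101 · 8 = 1008√71101/71101 ≈ 3.78 m/s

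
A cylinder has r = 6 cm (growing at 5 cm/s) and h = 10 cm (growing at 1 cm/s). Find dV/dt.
636π cm³/s

V = πr²h
dV/dt = 2πrh·dr/dt + πr²·dh/dt
= 2π(6)(10)(5) + π(6)²(1)
= 636π cm³/s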